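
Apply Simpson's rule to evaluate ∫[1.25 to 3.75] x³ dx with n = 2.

f(x) = x³
a = 1.25, b = 3.75, n = 2
h = (b - a)/n = 1.250000

Simpson's rule: (h/3)[f(x₀) + 4f(x₁) + 2f(x₂) + ... + f(xₙ)]

x_0 = 1.2500, f(x_0) = 1.953125, coefficient = 1
x_1 = 2.5000, f(x_1) = 15.625000, coefficient = 4
x_2 = 3.7500, f(x_2) = 52.734375, coefficient = 1

I ≈ (1.250000/3) × 117.187500 = 48.828125
Exact value: 48.828125
Error: 0.000000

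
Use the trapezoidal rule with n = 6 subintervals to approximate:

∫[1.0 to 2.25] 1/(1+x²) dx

f(x) = 1/(1+x²)
a = 1.0, b = 2.25, n = 6
h = (b - a)/n = 0.208333

Trapezoidal rule: (h/2)[f(x₀) + 2f(x₁) + 2f(x₂) + ... + f(xₙ)]

x_0 = 1.0000, f(x_0) = 0.500000, coefficient = 1
x_1 = 1.2083, f(x_1) = 0.406493, coefficient = 2
x_2 = 1.4167, f(x_2) = 0.332564, coefficient = 2
x_3 = 1.6250, f(x_3) = 0.274678, coefficient = 2
x_4 = 1.8333, f(x_4) = 0.229299, coefficient = 2
x_5 = 2.0417, f(x_5) = 0.193483, coefficient = 2
x_6 = 2.2500, f(x_6) = 0.164948, coefficient = 1

I ≈ (0.208333/2) × 3.537982 = 0.368540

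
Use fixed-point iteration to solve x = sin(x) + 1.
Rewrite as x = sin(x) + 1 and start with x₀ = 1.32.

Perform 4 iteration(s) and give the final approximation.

Equation: x = sin(x) + 1
Fixed-point form: x = sin(x) + 1
x₀ = 1.32

x_1 = g(1.320000) = 1.968715
x_2 = g(1.968715) = 1.921869
x_3 = g(1.921869) = 1.939004
x_4 = g(1.939004) = 1.932974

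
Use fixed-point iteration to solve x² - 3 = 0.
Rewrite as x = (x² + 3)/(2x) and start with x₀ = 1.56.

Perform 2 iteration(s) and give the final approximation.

Equation: x² - 3 = 0
Fixed-point form: x = (x² + 3)/(2x)
x₀ = 1.56

x_1 = g(1.560000) = 1.741538
x_2 = g(1.741538) = 1.732077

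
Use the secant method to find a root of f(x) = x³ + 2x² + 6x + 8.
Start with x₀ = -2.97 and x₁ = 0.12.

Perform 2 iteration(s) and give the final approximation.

f(x) = x³ + 2x² + 6x + 8
x₀ = -2.97, x₁ = 0.12

Secant formula: x_{n+1} = x_n - f(x_n)(x_n - x_{n-1})/(f(x_n) - f(x_{n-1}))

Iteration 1:
  f(-2.970000) = -18.376273
  f(0.120000) = 8.750528
  x_2 = 0.120000 - 8.750528×(0.120000 - (-2.970000))/(8.750528 - (-18.376273))
       = -0.876768
Iteration 2:
  f(0.120000) = 8.750528
  f(-0.876768) = 3.602845
  x_3 = -0.876768 - 3.602845×(-0.876768 - 0.120000)/(3.602845 - 8.750528)
       = -1.574402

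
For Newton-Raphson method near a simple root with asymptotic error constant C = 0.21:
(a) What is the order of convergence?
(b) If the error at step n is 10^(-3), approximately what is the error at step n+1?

(a) Newton-Raphson has quadratic (order 2) convergence near simple roots.
    This means |e_{n+1}| ≈ C|e_n|².

(b) With |e_n| = 10^(-3) and C = 0.21:
    |e_{n+1}| ≈ 0.21 × (10^(-3))² = 0.21 × 10^(-6)

(a) 2 (quadratic); (b) |e_{n+1}| ≈ 2.100e-07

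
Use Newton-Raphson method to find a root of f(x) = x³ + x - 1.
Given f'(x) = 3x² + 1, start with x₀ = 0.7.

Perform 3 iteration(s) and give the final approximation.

f(x) = x³ + x - 1
f'(x) = 3x² + 1
x₀ = 0.7

Newton-Raphson formula: x_{n+1} = x_n - f(x_n)/f'(x_n)

Iteration 1:
  f(0.700000) = 0.043000
  f'(0.700000) = 2.470000
  x_1 = 0.700000 - 0.043000/2.470000 = 0.682591
Iteration 2:
  f(0.682591) = 0.000631
  f'(0.682591) = 2.397792
  x_2 = 0.682591 - 0.000631/2.397792 = 0.682328
Iteration 3:
  f(0.682328) = 0.000000
  f'(0.682328) = 2.396714
  x_3 = 0.682328 - 0.000000/2.396714 = 0.682328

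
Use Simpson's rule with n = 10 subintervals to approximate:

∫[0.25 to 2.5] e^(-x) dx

f(x) = e^(-x)
a = 0.25, b = 2.5, n = 10
h = (b - a)/n = 0.225000

Simpson's rule: (h/3)[f(x₀) + 4f(x₁) + 2f(x₂) + ... + f(xₙ)]

x_0 = 0.2500, f(x_0) = 0.778801, coefficient = 1
x_1 = 0.4750, f(x_1) = 0.621885, coefficient = 4
x_2 = 0.7000, f(x_2) = 0.496585, coefficient = 2
x_3 = 0.9250, f(x_3) = 0.396531, coefficient = 4
x_4 = 1.1500, f(x_4) = 0.316637, coefficient = 2
x_5 = 1.3750, f(x_5) = 0.252840, coefficient = 4
x_6 = 1.6000, f(x_6) = 0.201897, coefficient = 2
x_7 = 1.8250, f(x_7) = 0.161218, coefficient = 4
x_8 = 2.0500, f(x_8) = 0.128735, coefficient = 2
x_9 = 2.2750, f(x_9) = 0.102797, coefficient = 4
x_10 = 2.5000, f(x_10) = 0.082085, coefficient = 1

I ≈ (0.225000/3) × 9.289675 = 0.696726
Exact value: 0.696716
Error: 0.000010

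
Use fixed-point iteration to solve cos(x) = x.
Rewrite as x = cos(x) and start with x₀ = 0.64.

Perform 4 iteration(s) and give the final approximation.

Equation: cos(x) = x
Fixed-point form: x = cos(x)
x₀ = 0.64

x_1 = g(0.640000) = 0.802096
x_2 = g(0.802096) = 0.695202
x_3 = g(0.695202) = 0.767924
x_4 = g(0.767924) = 0.719354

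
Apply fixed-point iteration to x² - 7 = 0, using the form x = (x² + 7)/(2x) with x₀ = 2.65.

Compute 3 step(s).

Equation: x² - 7 = 0
Fixed-point form: x = (x² + 7)/(2x)
x₀ = 2.65

x_1 = g(2.650000) = 2.645755
x_2 = g(2.645755) = 2.645751
x_3 = g(2.645751) = 2.645751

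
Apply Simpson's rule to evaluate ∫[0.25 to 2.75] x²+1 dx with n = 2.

f(x) = x²+1
a = 0.25, b = 2.75, n = 2
h = (b - a)/n = 1.250000

Simpson's rule: (h/3)[f(x₀) + 4f(x₁) + 2f(x₂) + ... + f(xₙ)]

x_0 = 0.2500, f(x_0) = 1.062500, coefficient = 1
x_1 = 1.5000, f(x_1) = 3.250000, coefficient = 4
x_2 = 2.7500, f(x_2) = 8.562500, coefficient = 1

I ≈ (1.250000/3) × 22.625000 = 9.427083
Exact value: 9.427083
Error: 0.000000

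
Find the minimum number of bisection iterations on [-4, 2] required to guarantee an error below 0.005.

We need (b-a)/2^n ≤ 0.005
(2 - (-4))/2^n ≤ 0.005
6/2^n ≤ 0.005
2^n ≥ 1200
n ≥ log₂(1200) = 10.23
n ≥ 11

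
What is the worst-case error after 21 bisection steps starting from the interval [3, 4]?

Bisection error bound: |error| ≤ (b-a)/2^n
|error| ≤ (4 - 3)/2^21 = 1/2^21
|error| ≤ 0.0000004768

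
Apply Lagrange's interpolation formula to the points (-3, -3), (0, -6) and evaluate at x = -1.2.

Lagrange interpolation formula:
P(x) = Σ yᵢ × Lᵢ(x)
where Lᵢ(x) = Π_{j≠i} (x - xⱼ)/(xᵢ - xⱼ)

L_0(-1.2) = (-1.2 - 0)/(-3 - 0) = 0.400000
L_1(-1.2) = (-1.2 - (-3))/(0 - (-3)) = 0.600000

P(-1.2) = (-3)×L_0(-1.2) + (-6)×L_1(-1.2)
P(-1.2) = -4.800000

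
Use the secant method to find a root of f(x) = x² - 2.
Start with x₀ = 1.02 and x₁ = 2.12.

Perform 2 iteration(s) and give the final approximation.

f(x) = x² - 2
x₀ = 1.02, x₁ = 2.12

Secant formula: x_{n+1} = x_n - f(x_n)(x_n - x_{n-1})/(f(x_n) - f(x_{n-1}))

Iteration 1:
  f(1.020000) = -0.959600
  f(2.120000) = 2.494400
  x_2 = 2.120000 - 2.494400×(2.120000 - 1.020000)/(2.494400 - (-0.959600))
       = 1.325605
Iteration 2:
  f(2.120000) = 2.494400
  f(1.325605) = -0.242771
  x_3 = 1.325605 - (-0.242771)×(1.325605 - 2.120000)/(-0.242771 - 2.494400)
       = 1.396063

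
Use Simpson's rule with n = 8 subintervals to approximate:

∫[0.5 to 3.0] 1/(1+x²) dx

f(x) = 1/(1+x²)
a = 0.5, b = 3.0, n = 8
h = (b - a)/n = 0.312500

Simpson's rule: (h/3)[f(x₀) + 4f(x₁) + 2f(x₂) + ... + f(xₙ)]

x_0 = 0.5000, f(x_0) = 0.800000, coefficient = 1
x_1 = 0.8125, f(x_1) = 0.602353, coefficient = 4
x_2 = 1.1250, f(x_2) = 0.441379, coefficient = 2
x_3 = 1.4375, f(x_3) = 0.326115, coefficient = 4
x_4 = 1.7500, f(x_4) = 0.246154, coefficient = 2
x_5 = 2.0625, f(x_5) = 0.190335, coefficient = 4
x_6 = 2.3750, f(x_6) = 0.150588, coefficient = 2
x_7 = 2.6875, f(x_7) = 0.121615, coefficient = 4
x_8 = 3.0000, f(x_8) = 0.100000, coefficient = 1

I ≈ (0.312500/3) × 7.537912 = 0.785199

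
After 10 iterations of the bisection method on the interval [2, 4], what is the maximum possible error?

Bisection error bound: |error| ≤ (b-a)/2^n
|error| ≤ (4 - 2)/2^10 = 2/2^10
|error| ≤ 0.0019531250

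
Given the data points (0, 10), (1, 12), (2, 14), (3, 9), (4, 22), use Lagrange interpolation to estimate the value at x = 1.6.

Lagrange interpolation formula:
P(x) = Σ yᵢ × Lᵢ(x)
where Lᵢ(x) = Π_{j≠i} (x - xⱼ)/(xᵢ - xⱼ)

L_0(1.6) = (1.6 - 1)/(0 - 1) × (1.6 - 2)/(0 - 2) × (1.6 - 3)/(0 - 3) × (1.6 - 4)/(0 - 4) = -0.033600
L_1(1.6) = (1.6 - 0)/(1 - 0) × (1.6 - 2)/(1 - 2) × (1.6 - 3)/(1 - 3) × (1.6 - 4)/(1 - 4) = 0.358400
L_2(1.6) = (1.6 - 0)/(2 - 0) × (1.6 - 1)/(2 - 1) × (1.6 - 3)/(2 - 3) × (1.6 - 4)/(2 - 4) = 0.806400
L_3(1.6) = (1.6 - 0)/(3 - 0) × (1.6 - 1)/(3 - 1) × (1.6 - 2)/(3 - 2) × (1.6 - 4)/(3 - 4) = -0.153600
L_4(1.6) = (1.6 - 0)/(4 - 0) × (1.6 - 1)/(4 - 1) × (1.6 - 2)/(4 - 2) × (1.6 - 3)/(4 - 3) = 0.022400

P(1.6) = 10×L_0(1.6) + 12×L_1(1.6) + 14×L_2(1.6) + 9×L_3(1.6) + 22×L_4(1.6)
P(1.6) = 14.364800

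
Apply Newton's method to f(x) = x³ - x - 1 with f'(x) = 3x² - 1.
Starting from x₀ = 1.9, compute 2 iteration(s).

f(x) = x³ - x - 1
f'(x) = 3x² - 1
x₀ = 1.9

Newton-Raphson formula: x_{n+1} = x_n - f(x_n)/f'(x_n)

Iteration 1:
  f(1.900000) = 3.959000
  f'(1.900000) = 9.830000
  x_1 = 1.900000 - 3.959000/9.830000 = 1.497253
Iteration 2:
  f(1.497253) = 0.859240
  f'(1.497253) = 5.725302
  x_2 = 1.497253 - 0.859240/5.725302 = 1.347176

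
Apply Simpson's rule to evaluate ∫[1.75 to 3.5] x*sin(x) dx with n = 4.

f(x) = x*sin(x)
a = 1.75, b = 3.5, n = 4
h = (b - a)/n = 0.437500

Simpson's rule: (h/3)[f(x₀) + 4f(x₁) + 2f(x₂) + ... + f(xₙ)]

x_0 = 1.7500, f(x_0) = 1.721975, coefficient = 1
x_1 = 2.1875, f(x_1) = 1.784539, coefficient = 4
x_2 = 2.6250, f(x_2) = 1.296541, coefficient = 2
x_3 = 3.0625, f(x_3) = 0.241969, coefficient = 4
x_4 = 3.5000, f(x_4) = -1.227741, coefficient = 1

I ≈ (0.437500/3) × 11.193347 = 1.632363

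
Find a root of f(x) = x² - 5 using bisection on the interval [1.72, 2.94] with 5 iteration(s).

f(x) = x² - 5
Initial interval: [1.72, 2.94]

Iteration 1:
  c_1 = (1.720000 + 2.940000)/2 = 2.330000
  f(c_1) = f(2.330000) = 0.428900
  f(a) × f(c) < 0, new interval: [1.720000, 2.330000]
Iteration 2:
  c_2 = (1.720000 + 2.330000)/2 = 2.025000
  f(c_2) = f(2.025000) = -0.899375
  f(a) × f(c) ≥ 0, new interval: [2.025000, 2.330000]
Iteration 3:
  c_3 = (2.025000 + 2.330000)/2 = 2.177500
  f(c_3) = f(2.177500) = -0.258494
  f(a) × f(c) ≥ 0, new interval: [2.177500, 2.330000]
Iteration 4:
  c_4 = (2.177500 + 2.330000)/2 = 2.253750
  f(c_4) = f(2.253750) = 0.079389
  f(a) × f(c) < 0, new interval: [2.177500, 2.253750]
Iteration 5:
  c_5 = (2.177500 + 2.253750)/2 = 2.215625
  f(c_5) = f(2.215625) = -0.091006
  f(a) × f(c) ≥ 0, new interval: [2.215625, 2.253750]

After 5 iteration(s), the approximation is c_5 = 2.215625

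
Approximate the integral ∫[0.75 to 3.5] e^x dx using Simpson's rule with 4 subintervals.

f(x) = e^x
a = 0.75, b = 3.5, n = 4
h = (b - a)/n = 0.687500

Simpson's rule: (h/3)[f(x₀) + 4f(x₁) + 2f(x₂) + ... + f(xₙ)]

x_0 = 0.7500, f(x_0) = 2.117000, coefficient = 1
x_1 = 1.4375, f(x_1) = 4.210157, coefficient = 4
x_2 = 2.1250, f(x_2) = 8.372897, coefficient = 2
x_3 = 2.8125, f(x_3) = 16.651495, coefficient = 4
x_4 = 3.5000, f(x_4) = 33.115452, coefficient = 1

I ≈ (0.687500/3) × 135.424856 = 31.034863
Exact value: 30.998452
Error: 0.036411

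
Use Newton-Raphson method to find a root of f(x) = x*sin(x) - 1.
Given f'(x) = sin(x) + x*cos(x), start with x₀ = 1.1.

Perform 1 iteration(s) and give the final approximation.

f(x) = x*sin(x) - 1
f'(x) = sin(x) + x*cos(x)
x₀ = 1.1

Newton-Raphson formula: x_{n+1} = x_n - f(x_n)/f'(x_n)

Iteration 1:
  f(1.100000) = -0.019672
  f'(1.100000) = 1.390163
  x_1 = 1.100000 - (-0.019672)/1.390163 = 1.114151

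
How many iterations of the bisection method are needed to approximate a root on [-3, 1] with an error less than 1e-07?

We need (b-a)/2^n ≤ 1e-07
(1 - (-3))/2^n ≤ 1e-07
4/2^n ≤ 1e-07
2^n ≥ 40000000
n ≥ log₂(40000000) = 25.25
n ≥ 26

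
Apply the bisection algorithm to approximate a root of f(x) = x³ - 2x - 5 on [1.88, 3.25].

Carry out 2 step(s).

f(x) = x³ - 2x - 5
Initial interval: [1.88, 3.25]

Iteration 1:
  c_1 = (1.880000 + 3.250000)/2 = 2.565000
  f(c_1) = f(2.565000) = 6.745712
  f(a) × f(c) < 0, new interval: [1.880000, 2.565000]
Iteration 2:
  c_2 = (1.880000 + 2.565000)/2 = 2.222500
  f(c_2) = f(2.222500) = 1.533053
  f(a) × f(c) < 0, new interval: [1.880000, 2.222500]

After 2 iteration(s), the approximation is c_2 = 2.222500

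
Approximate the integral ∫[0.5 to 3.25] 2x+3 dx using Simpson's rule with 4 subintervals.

f(x) = 2x+3
a = 0.5, b = 3.25, n = 4
h = (b - a)/n = 0.687500

Simpson's rule: (h/3)[f(x₀) + 4f(x₁) + 2f(x₂) + ... + f(xₙ)]

x_0 = 0.5000, f(x_0) = 4.000000, coefficient = 1
x_1 = 1.1875, f(x_1) = 5.375000, coefficient = 4
x_2 = 1.8750, f(x_2) = 6.750000, coefficient = 2
x_3 = 2.5625, f(x_3) = 8.125000, coefficient = 4
x_4 = 3.2500, f(x_4) = 9.500000, coefficient = 1

I ≈ (0.687500/3) × 81.000000 = 18.562500
Exact value: 18.562500
Error: 0.000000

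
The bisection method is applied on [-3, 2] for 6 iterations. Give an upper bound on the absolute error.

Bisection error bound: |error| ≤ (b-a)/2^n
|error| ≤ (2 - (-3))/2^6 = 5/2^6
|error| ≤ 0.0781250000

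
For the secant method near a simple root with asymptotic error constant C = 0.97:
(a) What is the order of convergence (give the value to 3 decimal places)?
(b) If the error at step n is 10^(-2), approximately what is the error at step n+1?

(a) Secant method has superlinear convergence with order φ = (1+√5)/2 ≈ 1.618.
    This means |e_{n+1}| ≈ C|e_n|^1.618.

(b) With |e_n| = 10^(-2) and C = 0.97:
    |e_{n+1}| ≈ 0.97 × (10^(-2))^1.618 = 0.97 × 10^(-3.24)

(a) ≈ 1.618 (golden ratio); (b) |e_{n+1}| ≈ 5.633e-04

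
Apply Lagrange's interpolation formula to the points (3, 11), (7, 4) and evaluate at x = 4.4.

Lagrange interpolation formula:
P(x) = Σ yᵢ × Lᵢ(x)
where Lᵢ(x) = Π_{j≠i} (x - xⱼ)/(xᵢ - xⱼ)

L_0(4.4) = (4.4 - 7)/(3 - 7) = 0.650000
L_1(4.4) = (4.4 - 3)/(7 - 3) = 0.350000

P(4.4) = 11×L_0(4.4) + 4×L_1(4.4)
P(4.4) = 8.550000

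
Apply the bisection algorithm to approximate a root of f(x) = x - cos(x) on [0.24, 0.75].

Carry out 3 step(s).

f(x) = x - cos(x)
Initial interval: [0.24, 0.75]

Iteration 1:
  c_1 = (0.240000 + 0.750000)/2 = 0.495000
  f(c_1) = f(0.495000) = -0.384969
  f(a) × f(c) ≥ 0, new interval: [0.495000, 0.750000]
Iteration 2:
  c_2 = (0.495000 + 0.750000)/2 = 0.622500
  f(c_2) = f(0.622500) = -0.189923
  f(a) × f(c) ≥ 0, new interval: [0.622500, 0.750000]
Iteration 3:
  c_3 = (0.622500 + 0.750000)/2 = 0.686250
  f(c_3) = f(0.686250) = -0.087378
  f(a) × f(c) ≥ 0, new interval: [0.686250, 0.750000]

After 3 iteration(s), the approximation is c_3 = 0.686250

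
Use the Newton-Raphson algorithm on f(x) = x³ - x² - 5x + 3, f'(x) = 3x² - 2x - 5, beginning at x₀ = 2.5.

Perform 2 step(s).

f(x) = x³ - x² - 5x + 3
f'(x) = 3x² - 2x - 5
x₀ = 2.5

Newton-Raphson formula: x_{n+1} = x_n - f(x_n)/f'(x_n)

Iteration 1:
  f(2.500000) = -0.125000
  f'(2.500000) = 8.750000
  x_1 = 2.500000 - (-0.125000)/8.750000 = 2.514286
Iteration 2:
  f(2.514286) = 0.001329
  f'(2.514286) = 8.936327
  x_2 = 2.514286 - 0.001329/8.936327 = 2.514137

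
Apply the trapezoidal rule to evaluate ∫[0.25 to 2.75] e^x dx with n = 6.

f(x) = e^x
a = 0.25, b = 2.75, n = 6
h = (b - a)/n = 0.416667

Trapezoidal rule: (h/2)[f(x₀) + 2f(x₁) + 2f(x₂) + ... + f(xₙ)]

x_0 = 0.2500, f(x_0) = 1.284025, coefficient = 1
x_1 = 0.6667, f(x_1) = 1.947734, coefficient = 2
x_2 = 1.0833, f(x_2) = 2.954512, coefficient = 2
x_3 = 1.5000, f(x_3) = 4.481689, coefficient = 2
x_4 = 1.9167, f(x_4) = 6.798260, coefficient = 2
x_5 = 2.3333, f(x_5) = 10.312259, coefficient = 2
x_6 = 2.7500, f(x_6) = 15.642632, coefficient = 1

I ≈ (0.416667/2) × 69.915563 = 14.565742
Exact value: 14.358606
Error: 0.207136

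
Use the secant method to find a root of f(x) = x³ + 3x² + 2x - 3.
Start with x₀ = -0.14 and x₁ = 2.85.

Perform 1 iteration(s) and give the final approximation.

f(x) = x³ + 3x² + 2x - 3
x₀ = -0.14, x₁ = 2.85

Secant formula: x_{n+1} = x_n - f(x_n)(x_n - x_{n-1})/(f(x_n) - f(x_{n-1}))

Iteration 1:
  f(-0.140000) = -3.223944
  f(2.850000) = 50.216625
  x_2 = 2.850000 - 50.216625×(2.850000 - (-0.140000))/(50.216625 - (-3.223944))
       = 0.040380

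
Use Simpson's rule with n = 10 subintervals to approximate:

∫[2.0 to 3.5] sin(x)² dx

f(x) = sin(x)²
a = 2.0, b = 3.5, n = 10
h = (b - a)/n = 0.150000

Simpson's rule: (h/3)[f(x₀) + 4f(x₁) + 2f(x₂) + ... + f(xₙ)]

x_0 = 2.0000, f(x_0) = 0.826822, coefficient = 1
x_1 = 2.1500, f(x_1) = 0.700400, coefficient = 4
x_2 = 2.3000, f(x_2) = 0.556076, coefficient = 2
x_3 = 2.4500, f(x_3) = 0.406744, coefficient = 4
x_4 = 2.6000, f(x_4) = 0.265742, coefficient = 2
x_5 = 2.7500, f(x_5) = 0.145665, coefficient = 4
x_6 = 2.9000, f(x_6) = 0.057240, coefficient = 2
x_7 = 3.0500, f(x_7) = 0.008366, coefficient = 4
x_8 = 3.2000, f(x_8) = 0.003408, coefficient = 2
x_9 = 3.3500, f(x_9) = 0.042808, coefficient = 4
x_10 = 3.5000, f(x_10) = 0.123049, coefficient = 1

I ≈ (0.150000/3) × 7.930733 = 0.396537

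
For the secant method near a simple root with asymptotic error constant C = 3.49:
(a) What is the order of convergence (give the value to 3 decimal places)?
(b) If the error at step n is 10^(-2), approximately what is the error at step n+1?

(a) Secant method has superlinear convergence with order φ = (1+√5)/2 ≈ 1.618.
    This means |e_{n+1}| ≈ C|e_n|^1.618.

(b) With |e_n| = 10^(-2) and C = 3.49:
    |e_{n+1}| ≈ 3.49 × (10^(-2))^1.618 = 3.49 × 10^(-3.24)

(a) ≈ 1.618 (golden ratio); (b) |e_{n+1}| ≈ 2.027e-03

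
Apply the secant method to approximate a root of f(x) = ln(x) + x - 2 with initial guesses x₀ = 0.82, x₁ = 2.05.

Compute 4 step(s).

f(x) = ln(x) + x - 2
x₀ = 0.82, x₁ = 2.05

Secant formula: x_{n+1} = x_n - f(x_n)(x_n - x_{n-1})/(f(x_n) - f(x_{n-1}))

Iteration 1:
  f(0.820000) = -1.378451
  f(2.050000) = 0.767840
  x_2 = 2.050000 - 0.767840×(2.050000 - 0.820000)/(0.767840 - (-1.378451))
       = 1.609965
Iteration 2:
  f(2.050000) = 0.767840
  f(1.609965) = 0.086178
  x_3 = 1.609965 - 0.086178×(1.609965 - 2.050000)/(0.086178 - 0.767840)
       = 1.554335
Iteration 3:
  f(1.609965) = 0.086178
  f(1.554335) = -0.004618
  x_4 = 1.554335 - (-0.004618)×(1.554335 - 1.609965)/(-0.004618 - 0.086178)
       = 1.557164
Iteration 4:
  f(1.554335) = -0.004618
  f(1.557164) = 0.000030
  x_5 = 1.557164 - 0.000030×(1.557164 - 1.554335)/(0.000030 - (-0.004618))
       = 1.557146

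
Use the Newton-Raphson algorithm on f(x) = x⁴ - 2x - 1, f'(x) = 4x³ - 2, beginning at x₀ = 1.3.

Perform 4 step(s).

f(x) = x⁴ - 2x - 1
f'(x) = 4x³ - 2
x₀ = 1.3

Newton-Raphson formula: x_{n+1} = x_n - f(x_n)/f'(x_n)

Iteration 1:
  f(1.300000) = -0.743900
  f'(1.300000) = 6.788000
  x_1 = 1.300000 - (-0.743900)/6.788000 = 1.409590
Iteration 2:
  f(1.409590) = 0.128771
  f'(1.409590) = 9.203116
  x_2 = 1.409590 - 0.128771/9.203116 = 1.395598
Iteration 3:
  f(1.395598) = 0.002319
  f'(1.395598) = 8.872799
  x_3 = 1.395598 - 0.002319/8.872799 = 1.395337
Iteration 4:
  f(1.395337) = 0.000001
  f'(1.395337) = 8.866693
  x_4 = 1.395337 - 0.000001/8.866693 = 1.395337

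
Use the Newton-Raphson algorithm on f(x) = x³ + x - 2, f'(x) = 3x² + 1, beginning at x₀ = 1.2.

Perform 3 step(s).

f(x) = x³ + x - 2
f'(x) = 3x² + 1
x₀ = 1.2

Newton-Raphson formula: x_{n+1} = x_n - f(x_n)/f'(x_n)

Iteration 1:
  f(1.200000) = 0.928000
  f'(1.200000) = 5.320000
  x_1 = 1.200000 - 0.928000/5.320000 = 1.025564
Iteration 2:
  f(1.025564) = 0.104233
  f'(1.025564) = 4.155344
  x_2 = 1.025564 - 0.104233/4.155344 = 1.000480
Iteration 3:
  f(1.000480) = 0.001920
  f'(1.000480) = 4.002880
  x_3 = 1.000480 - 0.001920/4.002880 = 1.000000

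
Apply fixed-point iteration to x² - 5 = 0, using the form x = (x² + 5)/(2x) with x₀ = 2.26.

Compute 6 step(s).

Equation: x² - 5 = 0
Fixed-point form: x = (x² + 5)/(2x)
x₀ = 2.26

x_1 = g(2.260000) = 2.236195
x_2 = g(2.236195) = 2.236068
x_3 = g(2.236068) = 2.236068
x_4 = g(2.236068) = 2.236068
x_5 = g(2.236068) = 2.236068
x_6 = g(2.236068) = 2.236068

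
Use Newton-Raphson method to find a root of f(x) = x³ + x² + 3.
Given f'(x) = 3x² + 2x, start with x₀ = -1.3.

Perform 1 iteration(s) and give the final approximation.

f(x) = x³ + x² + 3
f'(x) = 3x² + 2x
x₀ = -1.3

Newton-Raphson formula: x_{n+1} = x_n - f(x_n)/f'(x_n)

Iteration 1:
  f(-1.300000) = 2.493000
  f'(-1.300000) = 2.470000
  x_1 = -1.300000 - 2.493000/2.470000 = -2.309312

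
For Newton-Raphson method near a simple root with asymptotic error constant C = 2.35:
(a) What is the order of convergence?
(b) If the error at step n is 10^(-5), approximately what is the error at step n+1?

(a) Newton-Raphson has quadratic (order 2) convergence near simple roots.
    This means |e_{n+1}| ≈ C|e_n|².

(b) With |e_n| = 10^(-5) and C = 2.35:
    |e_{n+1}| ≈ 2.35 × (10^(-5))² = 2.35 × 10^(-10)

(a) 2 (quadratic); (b) |e_{n+1}| ≈ 2.350e-10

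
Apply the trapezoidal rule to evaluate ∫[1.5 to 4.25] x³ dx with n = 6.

f(x) = x³
a = 1.5, b = 4.25, n = 6
h = (b - a)/n = 0.458333

Trapezoidal rule: (h/2)[f(x₀) + 2f(x₁) + 2f(x₂) + ... + f(xₙ)]

x_0 = 1.5000, f(x_0) = 3.375000, coefficient = 1
x_1 = 1.9583, f(x_1) = 7.510344, coefficient = 2
x_2 = 2.4167, f(x_2) = 14.114005, coefficient = 2
x_3 = 2.8750, f(x_3) = 23.763672, coefficient = 2
x_4 = 3.3333, f(x_4) = 37.037037, coefficient = 2
x_5 = 3.7917, f(x_5) = 54.511791, coefficient = 2
x_6 = 4.2500, f(x_6) = 76.765625, coefficient = 1

I ≈ (0.458333/2) × 354.014323 = 81.128282
Exact value: 80.297852
Error: 0.830431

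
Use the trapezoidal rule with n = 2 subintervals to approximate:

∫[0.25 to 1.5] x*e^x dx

f(x) = x*e^x
a = 0.25, b = 1.5, n = 2
h = (b - a)/n = 0.625000

Trapezoidal rule: (h/2)[f(x₀) + 2f(x₁) + 2f(x₂) + ... + f(xₙ)]

x_0 = 0.2500, f(x_0) = 0.321006, coefficient = 1
x_1 = 0.8750, f(x_1) = 2.099016, coefficient = 2
x_2 = 1.5000, f(x_2) = 6.722534, coefficient = 1

I ≈ (0.625000/2) × 11.241572 = 3.512991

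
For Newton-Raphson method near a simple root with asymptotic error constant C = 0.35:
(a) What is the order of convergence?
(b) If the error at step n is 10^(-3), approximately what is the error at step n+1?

(a) Newton-Raphson has quadratic (order 2) convergence near simple roots.
    This means |e_{n+1}| ≈ C|e_n|².

(b) With |e_n| = 10^(-3) and C = 0.35:
    |e_{n+1}| ≈ 0.35 × (10^(-3))² = 0.35 × 10^(-6)

(a) 2 (quadratic); (b) |e_{n+1}| ≈ 3.500e-07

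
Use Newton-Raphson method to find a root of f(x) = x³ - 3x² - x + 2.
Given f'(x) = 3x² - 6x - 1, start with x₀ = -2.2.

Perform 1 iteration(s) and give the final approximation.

f(x) = x³ - 3x² - x + 2
f'(x) = 3x² - 6x - 1
x₀ = -2.2

Newton-Raphson formula: x_{n+1} = x_n - f(x_n)/f'(x_n)

Iteration 1:
  f(-2.200000) = -20.968000
  f'(-2.200000) = 26.720000
  x_1 = -2.200000 - (-20.968000)/26.720000 = -1.415269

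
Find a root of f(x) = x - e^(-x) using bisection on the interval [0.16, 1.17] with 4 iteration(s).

f(x) = x - e^(-x)
Initial interval: [0.16, 1.17]

Iteration 1:
  c_1 = (0.160000 + 1.170000)/2 = 0.665000
  f(c_1) = f(0.665000) = 0.150726
  f(a) × f(c) < 0, new interval: [0.160000, 0.665000]
Iteration 2:
  c_2 = (0.160000 + 0.665000)/2 = 0.412500
  f(c_2) = f(0.412500) = -0.249493
  f(a) × f(c) ≥ 0, new interval: [0.412500, 0.665000]
Iteration 3:
  c_3 = (0.412500 + 0.665000)/2 = 0.538750
  f(c_3) = f(0.538750) = -0.044727
  f(a) × f(c) ≥ 0, new interval: [0.538750, 0.665000]
Iteration 4:
  c_4 = (0.538750 + 0.665000)/2 = 0.601875
  f(c_4) = f(0.601875) = 0.054091
  f(a) × f(c) < 0, new interval: [0.538750, 0.601875]

After 4 iteration(s), the approximation is c_4 = 0.601875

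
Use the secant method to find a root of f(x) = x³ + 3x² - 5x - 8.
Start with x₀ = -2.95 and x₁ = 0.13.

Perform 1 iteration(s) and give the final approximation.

f(x) = x³ + 3x² - 5x - 8
x₀ = -2.95, x₁ = 0.13

Secant formula: x_{n+1} = x_n - f(x_n)(x_n - x_{n-1})/(f(x_n) - f(x_{n-1}))

Iteration 1:
  f(-2.950000) = 7.185125
  f(0.130000) = -8.597103
  x_2 = 0.130000 - (-8.597103)×(0.130000 - (-2.950000))/(-8.597103 - 7.185125)
       = -1.547778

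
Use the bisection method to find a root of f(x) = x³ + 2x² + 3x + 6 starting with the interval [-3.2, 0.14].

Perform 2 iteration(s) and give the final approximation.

f(x) = x³ + 2x² + 3x + 6
Initial interval: [-3.2, 0.14]

Iteration 1:
  c_1 = (-3.200000 + 0.140000)/2 = -1.530000
  f(c_1) = f(-1.530000) = 2.510223
  f(a) × f(c) < 0, new interval: [-3.200000, -1.530000]
Iteration 2:
  c_2 = (-3.200000 + (-1.530000))/2 = -2.365000
  f(c_2) = f(-2.365000) = -3.136527
  f(a) × f(c) ≥ 0, new interval: [-2.365000, -1.530000]

After 2 iteration(s), the approximation is c_2 = -2.365000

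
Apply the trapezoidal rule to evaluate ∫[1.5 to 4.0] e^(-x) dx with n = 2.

f(x) = e^(-x)
a = 1.5, b = 4.0, n = 2
h = (b - a)/n = 1.250000

Trapezoidal rule: (h/2)[f(x₀) + 2f(x₁) + 2f(x₂) + ... + f(xₙ)]

x_0 = 1.5000, f(x_0) = 0.223130, coefficient = 1
x_1 = 2.7500, f(x_1) = 0.063928, coefficient = 2
x_2 = 4.0000, f(x_2) = 0.018316, coefficient = 1

I ≈ (1.250000/2) × 0.369302 = 0.230813
Exact value: 0.204815
Error: 0.025999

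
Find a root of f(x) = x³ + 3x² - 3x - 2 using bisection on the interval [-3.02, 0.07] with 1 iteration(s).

f(x) = x³ + 3x² - 3x - 2
Initial interval: [-3.02, 0.07]

Iteration 1:
  c_1 = (-3.020000 + 0.070000)/2 = -1.475000
  f(c_1) = f(-1.475000) = 5.742828
  f(a) × f(c) ≥ 0, new interval: [-1.475000, 0.070000]

After 1 iteration(s), the approximation is c_1 = -1.475000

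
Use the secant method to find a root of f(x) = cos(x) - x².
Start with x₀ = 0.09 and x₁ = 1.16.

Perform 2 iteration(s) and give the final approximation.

f(x) = cos(x) - x²
x₀ = 0.09, x₁ = 1.16

Secant formula: x_{n+1} = x_n - f(x_n)(x_n - x_{n-1})/(f(x_n) - f(x_{n-1}))

Iteration 1:
  f(0.090000) = 0.987853
  f(1.160000) = -0.946260
  x_2 = 1.160000 - (-0.946260)×(1.160000 - 0.090000)/(-0.946260 - 0.987853)
       = 0.636505
Iteration 2:
  f(1.160000) = -0.946260
  f(0.636505) = 0.399040
  x_3 = 0.636505 - 0.399040×(0.636505 - 1.160000)/(0.399040 - (-0.946260))
       = 0.791783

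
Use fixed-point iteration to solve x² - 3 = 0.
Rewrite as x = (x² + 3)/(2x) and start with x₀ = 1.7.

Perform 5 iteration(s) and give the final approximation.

Equation: x² - 3 = 0
Fixed-point form: x = (x² + 3)/(2x)
x₀ = 1.7

x_1 = g(1.700000) = 1.732353
x_2 = g(1.732353) = 1.732051
x_3 = g(1.732051) = 1.732051
x_4 = g(1.732051) = 1.732051
x_5 = g(1.732051) = 1.732051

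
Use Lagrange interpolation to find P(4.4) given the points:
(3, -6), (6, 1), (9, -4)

Lagrange interpolation formula:
P(x) = Σ yᵢ × Lᵢ(x)
where Lᵢ(x) = Π_{j≠i} (x - xⱼ)/(xᵢ - xⱼ)

L_0(4.4) = (4.4 - 6)/(3 - 6) × (4.4 - 9)/(3 - 9) = 0.408889
L_1(4.4) = (4.4 - 3)/(6 - 3) × (4.4 - 9)/(6 - 9) = 0.715556
L_2(4.4) = (4.4 - 3)/(9 - 3) × (4.4 - 6)/(9 - 6) = -0.124444

P(4.4) = (-6)×L_0(4.4) + 1×L_1(4.4) + (-4)×L_2(4.4)
P(4.4) = -1.240000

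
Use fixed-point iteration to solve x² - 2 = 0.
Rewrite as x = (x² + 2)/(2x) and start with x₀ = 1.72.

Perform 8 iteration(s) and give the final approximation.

Equation: x² - 2 = 0
Fixed-point form: x = (x² + 2)/(2x)
x₀ = 1.72

x_1 = g(1.720000) = 1.441395
x_2 = g(1.441395) = 1.414470
x_3 = g(1.414470) = 1.414214
x_4 = g(1.414214) = 1.414214
x_5 = g(1.414214) = 1.414214
x_6 = g(1.414214) = 1.414214
x_7 = g(1.414214) = 1.414214
x_8 = g(1.414214) = 1.414214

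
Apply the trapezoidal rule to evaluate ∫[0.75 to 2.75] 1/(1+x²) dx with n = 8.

f(x) = 1/(1+x²)
a = 0.75, b = 2.75, n = 8
h = (b - a)/n = 0.250000

Trapezoidal rule: (h/2)[f(x₀) + 2f(x₁) + 2f(x₂) + ... + f(xₙ)]

x_0 = 0.7500, f(x_0) = 0.640000, coefficient = 1
x_1 = 1.0000, f(x_1) = 0.500000, coefficient = 2
x_2 = 1.2500, f(x_2) = 0.390244, coefficient = 2
x_3 = 1.5000, f(x_3) = 0.307692, coefficient = 2
x_4 = 1.7500, f(x_4) = 0.246154, coefficient = 2
x_5 = 2.0000, f(x_5) = 0.200000, coefficient = 2
x_6 = 2.2500, f(x_6) = 0.164948, coefficient = 2
x_7 = 2.5000, f(x_7) = 0.137931, coefficient = 2
x_8 = 2.7500, f(x_8) = 0.116788, coefficient = 1

I ≈ (0.250000/2) × 4.650727 = 0.581341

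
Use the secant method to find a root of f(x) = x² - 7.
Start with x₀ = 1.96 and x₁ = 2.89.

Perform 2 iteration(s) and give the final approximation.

f(x) = x² - 7
x₀ = 1.96, x₁ = 2.89

Secant formula: x_{n+1} = x_n - f(x_n)(x_n - x_{n-1})/(f(x_n) - f(x_{n-1}))

Iteration 1:
  f(1.960000) = -3.158400
  f(2.890000) = 1.352100
  x_2 = 2.890000 - 1.352100×(2.890000 - 1.960000)/(1.352100 - (-3.158400))
       = 2.611216
Iteration 2:
  f(2.890000) = 1.352100
  f(2.611216) = -0.181548
  x_3 = 2.611216 - (-0.181548)×(2.611216 - 2.890000)/(-0.181548 - 1.352100)
       = 2.644218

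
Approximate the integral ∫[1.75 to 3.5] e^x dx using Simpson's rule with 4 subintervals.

f(x) = e^x
a = 1.75, b = 3.5, n = 4
h = (b - a)/n = 0.437500

Simpson's rule: (h/3)[f(x₀) + 4f(x₁) + 2f(x₂) + ... + f(xₙ)]

x_0 = 1.7500, f(x_0) = 5.754603, coefficient = 1
x_1 = 2.1875, f(x_1) = 8.912903, coefficient = 4
x_2 = 2.6250, f(x_2) = 13.804574, coefficient = 2
x_3 = 3.0625, f(x_3) = 21.380943, coefficient = 4
x_4 = 3.5000, f(x_4) = 33.115452, coefficient = 1

I ≈ (0.437500/3) × 187.654586 = 27.366294
Exact value: 27.360849
Error: 0.005445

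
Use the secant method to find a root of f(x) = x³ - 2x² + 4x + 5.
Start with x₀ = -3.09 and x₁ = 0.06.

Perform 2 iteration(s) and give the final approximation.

f(x) = x³ - 2x² + 4x + 5
x₀ = -3.09, x₁ = 0.06

Secant formula: x_{n+1} = x_n - f(x_n)(x_n - x_{n-1})/(f(x_n) - f(x_{n-1}))

Iteration 1:
  f(-3.090000) = -55.959829
  f(0.060000) = 5.233016
  x_2 = 0.060000 - 5.233016×(0.060000 - (-3.090000))/(5.233016 - (-55.959829))
       = -0.209378
Iteration 2:
  f(0.060000) = 5.233016
  f(-0.209378) = 4.065631
  x_3 = -0.209378 - 4.065631×(-0.209378 - 0.060000)/(4.065631 - 5.233016)
       = -1.147536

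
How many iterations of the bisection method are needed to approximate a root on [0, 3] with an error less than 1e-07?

We need (b-a)/2^n ≤ 1e-07
(3 - 0)/2^n ≤ 1e-07
3/2^n ≤ 1e-07
2^n ≥ 30000000
n ≥ log₂(30000000) = 24.84
n ≥ 25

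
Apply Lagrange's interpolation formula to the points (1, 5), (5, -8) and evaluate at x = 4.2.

Lagrange interpolation formula:
P(x) = Σ yᵢ × Lᵢ(x)
where Lᵢ(x) = Π_{j≠i} (x - xⱼ)/(xᵢ - xⱼ)

L_0(4.2) = (4.2 - 5)/(1 - 5) = 0.200000
L_1(4.2) = (4.2 - 1)/(5 - 1) = 0.800000

P(4.2) = 5×L_0(4.2) + (-8)×L_1(4.2)
P(4.2) = -5.400000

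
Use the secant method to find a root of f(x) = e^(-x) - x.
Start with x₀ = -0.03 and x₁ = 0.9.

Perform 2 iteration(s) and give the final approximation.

f(x) = e^(-x) - x
x₀ = -0.03, x₁ = 0.9

Secant formula: x_{n+1} = x_n - f(x_n)(x_n - x_{n-1})/(f(x_n) - f(x_{n-1}))

Iteration 1:
  f(-0.030000) = 1.060455
  f(0.900000) = -0.493430
  x_2 = 0.900000 - (-0.493430)×(0.900000 - (-0.030000))/(-0.493430 - 1.060455)
       = 0.604682
Iteration 2:
  f(0.900000) = -0.493430
  f(0.604682) = -0.058434
  x_3 = 0.604682 - (-0.058434)×(0.604682 - 0.900000)/(-0.058434 - (-0.493430))
       = 0.565011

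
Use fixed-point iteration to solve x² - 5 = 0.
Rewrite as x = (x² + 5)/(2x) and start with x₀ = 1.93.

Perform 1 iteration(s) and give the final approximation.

Equation: x² - 5 = 0
Fixed-point form: x = (x² + 5)/(2x)
x₀ = 1.93

x_1 = g(1.930000) = 2.260337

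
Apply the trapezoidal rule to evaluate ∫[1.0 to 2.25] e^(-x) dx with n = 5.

f(x) = e^(-x)
a = 1.0, b = 2.25, n = 5
h = (b - a)/n = 0.250000

Trapezoidal rule: (h/2)[f(x₀) + 2f(x₁) + 2f(x₂) + ... + f(xₙ)]

x_0 = 1.0000, f(x_0) = 0.367879, coefficient = 1
x_1 = 1.2500, f(x_1) = 0.286505, coefficient = 2
x_2 = 1.5000, f(x_2) = 0.223130, coefficient = 2
x_3 = 1.7500, f(x_3) = 0.173774, coefficient = 2
x_4 = 2.0000, f(x_4) = 0.135335, coefficient = 2
x_5 = 2.2500, f(x_5) = 0.105399, coefficient = 1

I ≈ (0.250000/2) × 2.110767 = 0.263846
Exact value: 0.262480
Error: 0.001366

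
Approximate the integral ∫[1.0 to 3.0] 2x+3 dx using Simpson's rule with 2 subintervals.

f(x) = 2x+3
a = 1.0, b = 3.0, n = 2
h = (b - a)/n = 1.000000

Simpson's rule: (h/3)[f(x₀) + 4f(x₁) + 2f(x₂) + ... + f(xₙ)]

x_0 = 1.0000, f(x_0) = 5.000000, coefficient = 1
x_1 = 2.0000, f(x_1) = 7.000000, coefficient = 4
x_2 = 3.0000, f(x_2) = 9.000000, coefficient = 1

I ≈ (1.000000/3) × 42.000000 = 14.000000
Exact value: 14.000000
Error: 0.000000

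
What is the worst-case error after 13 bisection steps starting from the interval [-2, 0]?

Bisection error bound: |error| ≤ (b-a)/2^n
|error| ≤ (0 - (-2))/2^13 = 2/2^13
|error| ≤ 0.0002441406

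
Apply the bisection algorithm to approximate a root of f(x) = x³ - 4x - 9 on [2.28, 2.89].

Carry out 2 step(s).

f(x) = x³ - 4x - 9
Initial interval: [2.28, 2.89]

Iteration 1:
  c_1 = (2.280000 + 2.890000)/2 = 2.585000
  f(c_1) = f(2.585000) = -2.066448
  f(a) × f(c) ≥ 0, new interval: [2.585000, 2.890000]
Iteration 2:
  c_2 = (2.585000 + 2.890000)/2 = 2.737500
  f(c_2) = f(2.737500) = 0.564568
  f(a) × f(c) < 0, new interval: [2.585000, 2.737500]

After 2 iteration(s), the approximation is c_2 = 2.737500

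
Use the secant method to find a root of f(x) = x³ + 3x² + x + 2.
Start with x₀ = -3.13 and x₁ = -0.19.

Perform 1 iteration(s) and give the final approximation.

f(x) = x³ + 3x² + x + 2
x₀ = -3.13, x₁ = -0.19

Secant formula: x_{n+1} = x_n - f(x_n)(x_n - x_{n-1})/(f(x_n) - f(x_{n-1}))

Iteration 1:
  f(-3.130000) = -2.403597
  f(-0.190000) = 1.911441
  x_2 = -0.190000 - 1.911441×(-0.190000 - (-3.130000))/(1.911441 - (-2.403597))
       = -1.492338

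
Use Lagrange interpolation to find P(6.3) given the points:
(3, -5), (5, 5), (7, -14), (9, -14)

Lagrange interpolation formula:
P(x) = Σ yᵢ × Lᵢ(x)
where Lᵢ(x) = Π_{j≠i} (x - xⱼ)/(xᵢ - xⱼ)

L_0(6.3) = (6.3 - 5)/(3 - 5) × (6.3 - 7)/(3 - 7) × (6.3 - 9)/(3 - 9) = -0.051188
L_1(6.3) = (6.3 - 3)/(5 - 3) × (6.3 - 7)/(5 - 7) × (6.3 - 9)/(5 - 9) = 0.389813
L_2(6.3) = (6.3 - 3)/(7 - 3) × (6.3 - 5)/(7 - 5) × (6.3 - 9)/(7 - 9) = 0.723937
L_3(6.3) = (6.3 - 3)/(9 - 3) × (6.3 - 5)/(9 - 5) × (6.3 - 7)/(9 - 7) = -0.062563

P(6.3) = (-5)×L_0(6.3) + 5×L_1(6.3) + (-14)×L_2(6.3) + (-14)×L_3(6.3)
P(6.3) = -7.054250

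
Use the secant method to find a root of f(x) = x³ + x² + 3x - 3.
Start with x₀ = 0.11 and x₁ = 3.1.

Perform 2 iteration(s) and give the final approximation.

f(x) = x³ + x² + 3x - 3
x₀ = 0.11, x₁ = 3.1

Secant formula: x_{n+1} = x_n - f(x_n)(x_n - x_{n-1})/(f(x_n) - f(x_{n-1}))

Iteration 1:
  f(0.110000) = -2.656569
  f(3.100000) = 45.701000
  x_2 = 3.100000 - 45.701000×(3.100000 - 0.110000)/(45.701000 - (-2.656569))
       = 0.274258
Iteration 2:
  f(3.100000) = 45.701000
  f(0.274258) = -2.081378
  x_3 = 0.274258 - (-2.081378)×(0.274258 - 3.100000)/(-2.081378 - 45.701000)
       = 0.397346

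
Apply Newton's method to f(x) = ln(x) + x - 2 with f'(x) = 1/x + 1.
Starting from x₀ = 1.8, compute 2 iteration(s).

f(x) = ln(x) + x - 2
f'(x) = 1/x + 1
x₀ = 1.8

Newton-Raphson formula: x_{n+1} = x_n - f(x_n)/f'(x_n)

Iteration 1:
  f(1.800000) = 0.387787
  f'(1.800000) = 1.555556
  x_1 = 1.800000 - 0.387787/1.555556 = 1.550709
Iteration 2:
  f(1.550709) = -0.010579
  f'(1.550709) = 1.644866
  x_2 = 1.550709 - (-0.010579)/1.644866 = 1.557140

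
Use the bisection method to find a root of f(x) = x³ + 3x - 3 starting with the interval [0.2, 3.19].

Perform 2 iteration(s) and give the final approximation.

f(x) = x³ + 3x - 3
Initial interval: [0.2, 3.19]

Iteration 1:
  c_1 = (0.200000 + 3.190000)/2 = 1.695000
  f(c_1) = f(1.695000) = 6.954777
  f(a) × f(c) < 0, new interval: [0.200000, 1.695000]
Iteration 2:
  c_2 = (0.200000 + 1.695000)/2 = 0.947500
  f(c_2) = f(0.947500) = 0.693124
  f(a) × f(c) < 0, new interval: [0.200000, 0.947500]

After 2 iteration(s), the approximation is c_2 = 0.947500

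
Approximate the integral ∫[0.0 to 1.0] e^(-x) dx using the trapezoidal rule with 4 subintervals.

f(x) = e^(-x)
a = 0.0, b = 1.0, n = 4
h = (b - a)/n = 0.250000

Trapezoidal rule: (h/2)[f(x₀) + 2f(x₁) + 2f(x₂) + ... + f(xₙ)]

x_0 = 0.0000, f(x_0) = 1.000000, coefficient = 1
x_1 = 0.2500, f(x_1) = 0.778801, coefficient = 2
x_2 = 0.5000, f(x_2) = 0.606531, coefficient = 2
x_3 = 0.7500, f(x_3) = 0.472367, coefficient = 2
x_4 = 1.0000, f(x_4) = 0.367879, coefficient = 1

I ≈ (0.250000/2) × 5.083275 = 0.635409
Exact value: 0.632121
Error: 0.003289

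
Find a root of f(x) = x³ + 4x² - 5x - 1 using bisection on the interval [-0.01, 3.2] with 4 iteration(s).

f(x) = x³ + 4x² - 5x - 1
Initial interval: [-0.01, 3.2]

Iteration 1:
  c_1 = (-0.010000 + 3.200000)/2 = 1.595000
  f(c_1) = f(1.595000) = 5.258820
  f(a) × f(c) < 0, new interval: [-0.010000, 1.595000]
Iteration 2:
  c_2 = (-0.010000 + 1.595000)/2 = 0.792500
  f(c_2) = f(0.792500) = -1.952540
  f(a) × f(c) ≥ 0, new interval: [0.792500, 1.595000]
Iteration 3:
  c_3 = (0.792500 + 1.595000)/2 = 1.193750
  f(c_3) = f(1.193750) = 0.432547
  f(a) × f(c) < 0, new interval: [0.792500, 1.193750]
Iteration 4:
  c_4 = (0.792500 + 1.193750)/2 = 0.993125
  f(c_4) = f(0.993125) = -1.040919
  f(a) × f(c) ≥ 0, new interval: [0.993125, 1.193750]

After 4 iteration(s), the approximation is c_4 = 0.993125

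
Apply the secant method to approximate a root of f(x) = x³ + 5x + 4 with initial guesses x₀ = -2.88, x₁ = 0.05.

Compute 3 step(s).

f(x) = x³ + 5x + 4
x₀ = -2.88, x₁ = 0.05

Secant formula: x_{n+1} = x_n - f(x_n)(x_n - x_{n-1})/(f(x_n) - f(x_{n-1}))

Iteration 1:
  f(-2.880000) = -34.287872
  f(0.050000) = 4.250125
  x_2 = 0.050000 - 4.250125×(0.050000 - (-2.880000))/(4.250125 - (-34.287872))
       = -0.273132
Iteration 2:
  f(0.050000) = 4.250125
  f(-0.273132) = 2.613963
  x_3 = -0.273132 - 2.613963×(-0.273132 - 0.050000)/(2.613963 - 4.250125)
       = -0.789374
Iteration 3:
  f(-0.273132) = 2.613963
  f(-0.789374) = -0.438740
  x_4 = -0.789374 - (-0.438740)×(-0.789374 - (-0.273132))/(-0.438740 - 2.613963)
       = -0.715179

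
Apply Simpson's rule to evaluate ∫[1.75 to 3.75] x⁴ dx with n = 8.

f(x) = x⁴
a = 1.75, b = 3.75, n = 8
h = (b - a)/n = 0.250000

Simpson's rule: (h/3)[f(x₀) + 4f(x₁) + 2f(x₂) + ... + f(xₙ)]

x_0 = 1.7500, f(x_0) = 9.378906, coefficient = 1
x_1 = 2.0000, f(x_1) = 16.000000, coefficient = 4
x_2 = 2.2500, f(x_2) = 25.628906, coefficient = 2
x_3 = 2.5000, f(x_3) = 39.062500, coefficient = 4
x_4 = 2.7500, f(x_4) = 57.191406, coefficient = 2
x_5 = 3.0000, f(x_5) = 81.000000, coefficient = 4
x_6 = 3.2500, f(x_6) = 111.566406, coefficient = 2
x_7 = 3.5000, f(x_7) = 150.062500, coefficient = 4
x_8 = 3.7500, f(x_8) = 197.753906, coefficient = 1

I ≈ (0.250000/3) × 1740.406250 = 145.033854
Exact value: 145.032813
Error: 0.001042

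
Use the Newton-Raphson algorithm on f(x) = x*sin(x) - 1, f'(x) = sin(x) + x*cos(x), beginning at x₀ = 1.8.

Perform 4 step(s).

f(x) = x*sin(x) - 1
f'(x) = sin(x) + x*cos(x)
x₀ = 1.8

Newton-Raphson formula: x_{n+1} = x_n - f(x_n)/f'(x_n)

Iteration 1:
  f(1.800000) = 0.752926
  f'(1.800000) = 0.564884
  x_1 = 1.800000 - 0.752926/0.564884 = 0.467114
Iteration 2:
  f(0.467114) = -0.789653
  f'(0.467114) = 0.867384
  x_2 = 0.467114 - (-0.789653)/0.867384 = 1.377499
Iteration 3:
  f(1.377499) = 0.351844
  f'(1.377499) = 1.245988
  x_3 = 1.377499 - 0.351844/1.245988 = 1.095117
Iteration 4:
  f(1.095117) = -0.026461
  f'(1.095117) = 1.390482
  x_4 = 1.095117 - (-0.026461)/1.390482 = 1.114147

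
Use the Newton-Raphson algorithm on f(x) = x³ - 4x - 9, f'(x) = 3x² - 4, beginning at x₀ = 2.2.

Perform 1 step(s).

f(x) = x³ - 4x - 9
f'(x) = 3x² - 4
x₀ = 2.2

Newton-Raphson formula: x_{n+1} = x_n - f(x_n)/f'(x_n)

Iteration 1:
  f(2.200000) = -7.152000
  f'(2.200000) = 10.520000
  x_1 = 2.200000 - (-7.152000)/10.520000 = 2.879848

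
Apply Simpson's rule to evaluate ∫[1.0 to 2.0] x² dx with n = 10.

f(x) = x²
a = 1.0, b = 2.0, n = 10
h = (b - a)/n = 0.100000

Simpson's rule: (h/3)[f(x₀) + 4f(x₁) + 2f(x₂) + ... + f(xₙ)]

x_0 = 1.0000, f(x_0) = 1.000000, coefficient = 1
x_1 = 1.1000, f(x_1) = 1.210000, coefficient = 4
x_2 = 1.2000, f(x_2) = 1.440000, coefficient = 2
x_3 = 1.3000, f(x_3) = 1.690000, coefficient = 4
x_4 = 1.4000, f(x_4) = 1.960000, coefficient = 2
x_5 = 1.5000, f(x_5) = 2.250000, coefficient = 4
x_6 = 1.6000, f(x_6) = 2.560000, coefficient = 2
x_7 = 1.7000, f(x_7) = 2.890000, coefficient = 4
x_8 = 1.8000, f(x_8) = 3.240000, coefficient = 2
x_9 = 1.9000, f(x_9) = 3.610000, coefficient = 4
x_10 = 2.0000, f(x_10) = 4.000000, coefficient = 1

I ≈ (0.100000/3) × 70.000000 = 2.333333
Exact value: 2.333333
Error: 0.000000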